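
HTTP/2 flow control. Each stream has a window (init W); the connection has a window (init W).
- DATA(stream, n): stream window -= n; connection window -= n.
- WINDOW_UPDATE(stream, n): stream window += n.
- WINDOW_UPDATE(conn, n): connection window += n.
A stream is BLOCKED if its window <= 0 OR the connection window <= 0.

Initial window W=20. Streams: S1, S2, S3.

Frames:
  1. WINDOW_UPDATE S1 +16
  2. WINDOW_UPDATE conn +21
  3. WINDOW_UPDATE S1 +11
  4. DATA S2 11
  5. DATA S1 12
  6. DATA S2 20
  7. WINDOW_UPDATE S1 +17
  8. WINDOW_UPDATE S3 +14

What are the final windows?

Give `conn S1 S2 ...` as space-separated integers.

Answer: -2 52 -11 34

Derivation:
Op 1: conn=20 S1=36 S2=20 S3=20 blocked=[]
Op 2: conn=41 S1=36 S2=20 S3=20 blocked=[]
Op 3: conn=41 S1=47 S2=20 S3=20 blocked=[]
Op 4: conn=30 S1=47 S2=9 S3=20 blocked=[]
Op 5: conn=18 S1=35 S2=9 S3=20 blocked=[]
Op 6: conn=-2 S1=35 S2=-11 S3=20 blocked=[1, 2, 3]
Op 7: conn=-2 S1=52 S2=-11 S3=20 blocked=[1, 2, 3]
Op 8: conn=-2 S1=52 S2=-11 S3=34 blocked=[1, 2, 3]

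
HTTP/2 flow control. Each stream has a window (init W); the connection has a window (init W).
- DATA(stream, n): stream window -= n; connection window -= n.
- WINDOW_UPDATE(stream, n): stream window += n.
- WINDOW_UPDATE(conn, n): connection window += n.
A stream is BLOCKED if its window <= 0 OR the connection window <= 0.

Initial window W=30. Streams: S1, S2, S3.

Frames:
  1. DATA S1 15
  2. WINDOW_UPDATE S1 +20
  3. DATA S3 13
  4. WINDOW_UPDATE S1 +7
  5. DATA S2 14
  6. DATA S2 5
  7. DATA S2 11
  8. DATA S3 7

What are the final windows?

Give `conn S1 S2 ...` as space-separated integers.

Op 1: conn=15 S1=15 S2=30 S3=30 blocked=[]
Op 2: conn=15 S1=35 S2=30 S3=30 blocked=[]
Op 3: conn=2 S1=35 S2=30 S3=17 blocked=[]
Op 4: conn=2 S1=42 S2=30 S3=17 blocked=[]
Op 5: conn=-12 S1=42 S2=16 S3=17 blocked=[1, 2, 3]
Op 6: conn=-17 S1=42 S2=11 S3=17 blocked=[1, 2, 3]
Op 7: conn=-28 S1=42 S2=0 S3=17 blocked=[1, 2, 3]
Op 8: conn=-35 S1=42 S2=0 S3=10 blocked=[1, 2, 3]

Answer: -35 42 0 10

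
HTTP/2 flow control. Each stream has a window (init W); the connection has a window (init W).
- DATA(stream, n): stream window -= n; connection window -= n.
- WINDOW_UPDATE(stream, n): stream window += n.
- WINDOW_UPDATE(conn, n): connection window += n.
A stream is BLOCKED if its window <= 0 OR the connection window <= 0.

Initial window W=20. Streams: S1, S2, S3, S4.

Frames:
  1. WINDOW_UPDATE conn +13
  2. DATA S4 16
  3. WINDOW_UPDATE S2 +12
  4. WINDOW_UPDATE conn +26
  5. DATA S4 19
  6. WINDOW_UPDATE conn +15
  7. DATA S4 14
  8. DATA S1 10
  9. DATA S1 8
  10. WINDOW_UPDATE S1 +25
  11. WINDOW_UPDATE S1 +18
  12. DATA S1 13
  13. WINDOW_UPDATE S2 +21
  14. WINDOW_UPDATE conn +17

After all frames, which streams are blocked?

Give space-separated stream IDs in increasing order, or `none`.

Answer: S4

Derivation:
Op 1: conn=33 S1=20 S2=20 S3=20 S4=20 blocked=[]
Op 2: conn=17 S1=20 S2=20 S3=20 S4=4 blocked=[]
Op 3: conn=17 S1=20 S2=32 S3=20 S4=4 blocked=[]
Op 4: conn=43 S1=20 S2=32 S3=20 S4=4 blocked=[]
Op 5: conn=24 S1=20 S2=32 S3=20 S4=-15 blocked=[4]
Op 6: conn=39 S1=20 S2=32 S3=20 S4=-15 blocked=[4]
Op 7: conn=25 S1=20 S2=32 S3=20 S4=-29 blocked=[4]
Op 8: conn=15 S1=10 S2=32 S3=20 S4=-29 blocked=[4]
Op 9: conn=7 S1=2 S2=32 S3=20 S4=-29 blocked=[4]
Op 10: conn=7 S1=27 S2=32 S3=20 S4=-29 blocked=[4]
Op 11: conn=7 S1=45 S2=32 S3=20 S4=-29 blocked=[4]
Op 12: conn=-6 S1=32 S2=32 S3=20 S4=-29 blocked=[1, 2, 3, 4]
Op 13: conn=-6 S1=32 S2=53 S3=20 S4=-29 blocked=[1, 2, 3, 4]
Op 14: conn=11 S1=32 S2=53 S3=20 S4=-29 blocked=[4]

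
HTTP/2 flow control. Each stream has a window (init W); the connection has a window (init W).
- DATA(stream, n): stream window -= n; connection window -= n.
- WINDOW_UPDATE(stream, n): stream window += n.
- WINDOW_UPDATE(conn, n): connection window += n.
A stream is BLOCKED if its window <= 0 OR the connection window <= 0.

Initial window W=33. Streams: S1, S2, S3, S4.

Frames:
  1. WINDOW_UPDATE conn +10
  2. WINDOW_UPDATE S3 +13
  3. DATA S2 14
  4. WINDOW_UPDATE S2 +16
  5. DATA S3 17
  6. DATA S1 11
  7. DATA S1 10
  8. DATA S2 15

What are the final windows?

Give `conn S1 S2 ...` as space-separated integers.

Op 1: conn=43 S1=33 S2=33 S3=33 S4=33 blocked=[]
Op 2: conn=43 S1=33 S2=33 S3=46 S4=33 blocked=[]
Op 3: conn=29 S1=33 S2=19 S3=46 S4=33 blocked=[]
Op 4: conn=29 S1=33 S2=35 S3=46 S4=33 blocked=[]
Op 5: conn=12 S1=33 S2=35 S3=29 S4=33 blocked=[]
Op 6: conn=1 S1=22 S2=35 S3=29 S4=33 blocked=[]
Op 7: conn=-9 S1=12 S2=35 S3=29 S4=33 blocked=[1, 2, 3, 4]
Op 8: conn=-24 S1=12 S2=20 S3=29 S4=33 blocked=[1, 2, 3, 4]

Answer: -24 12 20 29 33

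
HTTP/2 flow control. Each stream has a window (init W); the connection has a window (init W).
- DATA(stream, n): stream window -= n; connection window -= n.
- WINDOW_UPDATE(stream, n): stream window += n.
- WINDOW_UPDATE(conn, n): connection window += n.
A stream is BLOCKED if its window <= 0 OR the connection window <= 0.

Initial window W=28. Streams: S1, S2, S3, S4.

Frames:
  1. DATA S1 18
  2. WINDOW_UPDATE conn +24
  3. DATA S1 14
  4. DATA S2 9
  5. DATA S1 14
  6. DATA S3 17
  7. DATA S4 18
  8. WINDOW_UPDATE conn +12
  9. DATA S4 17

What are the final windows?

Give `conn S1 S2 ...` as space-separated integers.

Answer: -43 -18 19 11 -7

Derivation:
Op 1: conn=10 S1=10 S2=28 S3=28 S4=28 blocked=[]
Op 2: conn=34 S1=10 S2=28 S3=28 S4=28 blocked=[]
Op 3: conn=20 S1=-4 S2=28 S3=28 S4=28 blocked=[1]
Op 4: conn=11 S1=-4 S2=19 S3=28 S4=28 blocked=[1]
Op 5: conn=-3 S1=-18 S2=19 S3=28 S4=28 blocked=[1, 2, 3, 4]
Op 6: conn=-20 S1=-18 S2=19 S3=11 S4=28 blocked=[1, 2, 3, 4]
Op 7: conn=-38 S1=-18 S2=19 S3=11 S4=10 blocked=[1, 2, 3, 4]
Op 8: conn=-26 S1=-18 S2=19 S3=11 S4=10 blocked=[1, 2, 3, 4]
Op 9: conn=-43 S1=-18 S2=19 S3=11 S4=-7 blocked=[1, 2, 3, 4]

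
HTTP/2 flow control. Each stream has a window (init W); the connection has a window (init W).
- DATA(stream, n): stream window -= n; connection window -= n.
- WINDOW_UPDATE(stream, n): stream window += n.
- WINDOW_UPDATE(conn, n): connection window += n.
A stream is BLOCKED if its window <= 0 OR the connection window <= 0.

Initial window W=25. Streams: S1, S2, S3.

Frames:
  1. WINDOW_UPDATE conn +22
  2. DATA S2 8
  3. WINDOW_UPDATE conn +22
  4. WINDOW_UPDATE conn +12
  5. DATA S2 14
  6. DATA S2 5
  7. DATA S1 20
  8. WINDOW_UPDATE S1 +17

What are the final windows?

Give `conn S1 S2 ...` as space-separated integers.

Op 1: conn=47 S1=25 S2=25 S3=25 blocked=[]
Op 2: conn=39 S1=25 S2=17 S3=25 blocked=[]
Op 3: conn=61 S1=25 S2=17 S3=25 blocked=[]
Op 4: conn=73 S1=25 S2=17 S3=25 blocked=[]
Op 5: conn=59 S1=25 S2=3 S3=25 blocked=[]
Op 6: conn=54 S1=25 S2=-2 S3=25 blocked=[2]
Op 7: conn=34 S1=5 S2=-2 S3=25 blocked=[2]
Op 8: conn=34 S1=22 S2=-2 S3=25 blocked=[2]

Answer: 34 22 -2 25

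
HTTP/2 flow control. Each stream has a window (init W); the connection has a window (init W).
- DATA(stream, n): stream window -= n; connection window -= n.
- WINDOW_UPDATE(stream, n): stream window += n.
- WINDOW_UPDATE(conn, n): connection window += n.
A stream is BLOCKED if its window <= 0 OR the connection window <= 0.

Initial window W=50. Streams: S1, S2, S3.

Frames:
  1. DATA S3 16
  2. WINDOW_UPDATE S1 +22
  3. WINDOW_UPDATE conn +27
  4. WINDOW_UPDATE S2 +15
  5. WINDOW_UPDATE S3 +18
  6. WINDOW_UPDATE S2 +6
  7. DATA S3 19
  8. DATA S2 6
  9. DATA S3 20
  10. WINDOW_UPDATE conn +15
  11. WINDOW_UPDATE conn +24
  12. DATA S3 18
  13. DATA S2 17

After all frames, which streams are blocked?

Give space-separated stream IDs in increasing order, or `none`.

Op 1: conn=34 S1=50 S2=50 S3=34 blocked=[]
Op 2: conn=34 S1=72 S2=50 S3=34 blocked=[]
Op 3: conn=61 S1=72 S2=50 S3=34 blocked=[]
Op 4: conn=61 S1=72 S2=65 S3=34 blocked=[]
Op 5: conn=61 S1=72 S2=65 S3=52 blocked=[]
Op 6: conn=61 S1=72 S2=71 S3=52 blocked=[]
Op 7: conn=42 S1=72 S2=71 S3=33 blocked=[]
Op 8: conn=36 S1=72 S2=65 S3=33 blocked=[]
Op 9: conn=16 S1=72 S2=65 S3=13 blocked=[]
Op 10: conn=31 S1=72 S2=65 S3=13 blocked=[]
Op 11: conn=55 S1=72 S2=65 S3=13 blocked=[]
Op 12: conn=37 S1=72 S2=65 S3=-5 blocked=[3]
Op 13: conn=20 S1=72 S2=48 S3=-5 blocked=[3]

Answer: S3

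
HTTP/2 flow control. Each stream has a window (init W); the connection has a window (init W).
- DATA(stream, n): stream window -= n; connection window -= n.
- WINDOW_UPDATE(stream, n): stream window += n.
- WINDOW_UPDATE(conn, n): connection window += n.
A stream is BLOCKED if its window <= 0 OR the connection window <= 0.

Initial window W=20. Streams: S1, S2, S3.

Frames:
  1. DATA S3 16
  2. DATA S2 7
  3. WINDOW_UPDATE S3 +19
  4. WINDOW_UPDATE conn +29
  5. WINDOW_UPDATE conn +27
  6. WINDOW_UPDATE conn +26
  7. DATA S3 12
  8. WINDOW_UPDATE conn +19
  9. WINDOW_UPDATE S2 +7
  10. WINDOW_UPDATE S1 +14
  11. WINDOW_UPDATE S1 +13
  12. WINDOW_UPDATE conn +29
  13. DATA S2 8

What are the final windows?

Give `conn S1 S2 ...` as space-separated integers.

Op 1: conn=4 S1=20 S2=20 S3=4 blocked=[]
Op 2: conn=-3 S1=20 S2=13 S3=4 blocked=[1, 2, 3]
Op 3: conn=-3 S1=20 S2=13 S3=23 blocked=[1, 2, 3]
Op 4: conn=26 S1=20 S2=13 S3=23 blocked=[]
Op 5: conn=53 S1=20 S2=13 S3=23 blocked=[]
Op 6: conn=79 S1=20 S2=13 S3=23 blocked=[]
Op 7: conn=67 S1=20 S2=13 S3=11 blocked=[]
Op 8: conn=86 S1=20 S2=13 S3=11 blocked=[]
Op 9: conn=86 S1=20 S2=20 S3=11 blocked=[]
Op 10: conn=86 S1=34 S2=20 S3=11 blocked=[]
Op 11: conn=86 S1=47 S2=20 S3=11 blocked=[]
Op 12: conn=115 S1=47 S2=20 S3=11 blocked=[]
Op 13: conn=107 S1=47 S2=12 S3=11 blocked=[]

Answer: 107 47 12 11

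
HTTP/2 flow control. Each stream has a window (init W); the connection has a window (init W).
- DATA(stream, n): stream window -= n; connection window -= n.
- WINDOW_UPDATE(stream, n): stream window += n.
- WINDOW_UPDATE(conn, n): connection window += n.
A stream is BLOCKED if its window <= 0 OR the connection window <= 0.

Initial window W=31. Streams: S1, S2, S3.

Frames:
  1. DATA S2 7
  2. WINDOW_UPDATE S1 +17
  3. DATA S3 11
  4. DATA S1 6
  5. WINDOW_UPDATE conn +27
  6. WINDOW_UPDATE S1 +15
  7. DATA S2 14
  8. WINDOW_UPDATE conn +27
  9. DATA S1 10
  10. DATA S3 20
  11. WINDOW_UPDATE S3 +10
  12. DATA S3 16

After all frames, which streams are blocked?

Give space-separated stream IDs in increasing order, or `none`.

Answer: S3

Derivation:
Op 1: conn=24 S1=31 S2=24 S3=31 blocked=[]
Op 2: conn=24 S1=48 S2=24 S3=31 blocked=[]
Op 3: conn=13 S1=48 S2=24 S3=20 blocked=[]
Op 4: conn=7 S1=42 S2=24 S3=20 blocked=[]
Op 5: conn=34 S1=42 S2=24 S3=20 blocked=[]
Op 6: conn=34 S1=57 S2=24 S3=20 blocked=[]
Op 7: conn=20 S1=57 S2=10 S3=20 blocked=[]
Op 8: conn=47 S1=57 S2=10 S3=20 blocked=[]
Op 9: conn=37 S1=47 S2=10 S3=20 blocked=[]
Op 10: conn=17 S1=47 S2=10 S3=0 blocked=[3]
Op 11: conn=17 S1=47 S2=10 S3=10 blocked=[]
Op 12: conn=1 S1=47 S2=10 S3=-6 blocked=[3]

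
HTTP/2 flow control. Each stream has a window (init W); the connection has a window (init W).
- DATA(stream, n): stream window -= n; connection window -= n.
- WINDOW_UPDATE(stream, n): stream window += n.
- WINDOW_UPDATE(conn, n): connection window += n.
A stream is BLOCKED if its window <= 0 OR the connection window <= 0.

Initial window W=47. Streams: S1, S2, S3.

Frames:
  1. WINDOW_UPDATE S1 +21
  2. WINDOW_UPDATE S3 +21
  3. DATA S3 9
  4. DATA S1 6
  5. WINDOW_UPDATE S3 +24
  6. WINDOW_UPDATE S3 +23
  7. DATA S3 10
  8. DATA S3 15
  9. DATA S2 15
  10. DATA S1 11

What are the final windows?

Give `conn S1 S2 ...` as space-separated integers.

Answer: -19 51 32 81

Derivation:
Op 1: conn=47 S1=68 S2=47 S3=47 blocked=[]
Op 2: conn=47 S1=68 S2=47 S3=68 blocked=[]
Op 3: conn=38 S1=68 S2=47 S3=59 blocked=[]
Op 4: conn=32 S1=62 S2=47 S3=59 blocked=[]
Op 5: conn=32 S1=62 S2=47 S3=83 blocked=[]
Op 6: conn=32 S1=62 S2=47 S3=106 blocked=[]
Op 7: conn=22 S1=62 S2=47 S3=96 blocked=[]
Op 8: conn=7 S1=62 S2=47 S3=81 blocked=[]
Op 9: conn=-8 S1=62 S2=32 S3=81 blocked=[1, 2, 3]
Op 10: conn=-19 S1=51 S2=32 S3=81 blocked=[1, 2, 3]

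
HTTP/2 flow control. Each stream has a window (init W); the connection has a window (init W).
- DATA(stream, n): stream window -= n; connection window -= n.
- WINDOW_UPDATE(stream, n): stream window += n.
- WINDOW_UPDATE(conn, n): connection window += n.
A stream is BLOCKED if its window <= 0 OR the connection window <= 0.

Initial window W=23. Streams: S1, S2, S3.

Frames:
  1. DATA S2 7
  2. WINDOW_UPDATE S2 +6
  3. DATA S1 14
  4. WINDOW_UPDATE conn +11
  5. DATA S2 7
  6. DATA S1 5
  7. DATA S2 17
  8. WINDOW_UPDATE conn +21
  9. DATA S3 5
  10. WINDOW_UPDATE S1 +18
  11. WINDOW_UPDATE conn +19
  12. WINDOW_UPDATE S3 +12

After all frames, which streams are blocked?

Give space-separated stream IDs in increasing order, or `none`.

Answer: S2

Derivation:
Op 1: conn=16 S1=23 S2=16 S3=23 blocked=[]
Op 2: conn=16 S1=23 S2=22 S3=23 blocked=[]
Op 3: conn=2 S1=9 S2=22 S3=23 blocked=[]
Op 4: conn=13 S1=9 S2=22 S3=23 blocked=[]
Op 5: conn=6 S1=9 S2=15 S3=23 blocked=[]
Op 6: conn=1 S1=4 S2=15 S3=23 blocked=[]
Op 7: conn=-16 S1=4 S2=-2 S3=23 blocked=[1, 2, 3]
Op 8: conn=5 S1=4 S2=-2 S3=23 blocked=[2]
Op 9: conn=0 S1=4 S2=-2 S3=18 blocked=[1, 2, 3]
Op 10: conn=0 S1=22 S2=-2 S3=18 blocked=[1, 2, 3]
Op 11: conn=19 S1=22 S2=-2 S3=18 blocked=[2]
Op 12: conn=19 S1=22 S2=-2 S3=30 blocked=[2]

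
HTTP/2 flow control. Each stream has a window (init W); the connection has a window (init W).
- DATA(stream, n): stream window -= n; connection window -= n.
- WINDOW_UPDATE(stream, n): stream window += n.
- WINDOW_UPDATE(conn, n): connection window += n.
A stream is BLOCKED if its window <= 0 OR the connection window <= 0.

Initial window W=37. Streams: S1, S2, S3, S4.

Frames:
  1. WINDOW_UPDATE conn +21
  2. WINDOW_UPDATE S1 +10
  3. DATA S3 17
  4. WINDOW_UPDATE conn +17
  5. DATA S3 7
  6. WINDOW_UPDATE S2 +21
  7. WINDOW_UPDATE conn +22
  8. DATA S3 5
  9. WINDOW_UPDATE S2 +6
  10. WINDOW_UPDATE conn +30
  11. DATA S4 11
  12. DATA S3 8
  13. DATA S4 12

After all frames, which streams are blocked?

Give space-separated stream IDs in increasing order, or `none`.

Answer: S3

Derivation:
Op 1: conn=58 S1=37 S2=37 S3=37 S4=37 blocked=[]
Op 2: conn=58 S1=47 S2=37 S3=37 S4=37 blocked=[]
Op 3: conn=41 S1=47 S2=37 S3=20 S4=37 blocked=[]
Op 4: conn=58 S1=47 S2=37 S3=20 S4=37 blocked=[]
Op 5: conn=51 S1=47 S2=37 S3=13 S4=37 blocked=[]
Op 6: conn=51 S1=47 S2=58 S3=13 S4=37 blocked=[]
Op 7: conn=73 S1=47 S2=58 S3=13 S4=37 blocked=[]
Op 8: conn=68 S1=47 S2=58 S3=8 S4=37 blocked=[]
Op 9: conn=68 S1=47 S2=64 S3=8 S4=37 blocked=[]
Op 10: conn=98 S1=47 S2=64 S3=8 S4=37 blocked=[]
Op 11: conn=87 S1=47 S2=64 S3=8 S4=26 blocked=[]
Op 12: conn=79 S1=47 S2=64 S3=0 S4=26 blocked=[3]
Op 13: conn=67 S1=47 S2=64 S3=0 S4=14 blocked=[3]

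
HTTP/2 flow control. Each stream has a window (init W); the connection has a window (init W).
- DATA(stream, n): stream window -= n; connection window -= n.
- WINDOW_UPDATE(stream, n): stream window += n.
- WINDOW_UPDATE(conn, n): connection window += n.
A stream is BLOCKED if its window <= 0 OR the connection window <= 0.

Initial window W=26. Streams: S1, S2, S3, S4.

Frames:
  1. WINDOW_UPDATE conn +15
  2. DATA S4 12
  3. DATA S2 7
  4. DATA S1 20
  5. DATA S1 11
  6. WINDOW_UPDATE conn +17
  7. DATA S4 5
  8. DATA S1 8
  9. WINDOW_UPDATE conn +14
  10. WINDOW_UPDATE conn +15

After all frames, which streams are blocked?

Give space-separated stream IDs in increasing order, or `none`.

Answer: S1

Derivation:
Op 1: conn=41 S1=26 S2=26 S3=26 S4=26 blocked=[]
Op 2: conn=29 S1=26 S2=26 S3=26 S4=14 blocked=[]
Op 3: conn=22 S1=26 S2=19 S3=26 S4=14 blocked=[]
Op 4: conn=2 S1=6 S2=19 S3=26 S4=14 blocked=[]
Op 5: conn=-9 S1=-5 S2=19 S3=26 S4=14 blocked=[1, 2, 3, 4]
Op 6: conn=8 S1=-5 S2=19 S3=26 S4=14 blocked=[1]
Op 7: conn=3 S1=-5 S2=19 S3=26 S4=9 blocked=[1]
Op 8: conn=-5 S1=-13 S2=19 S3=26 S4=9 blocked=[1, 2, 3, 4]
Op 9: conn=9 S1=-13 S2=19 S3=26 S4=9 blocked=[1]
Op 10: conn=24 S1=-13 S2=19 S3=26 S4=9 blocked=[1]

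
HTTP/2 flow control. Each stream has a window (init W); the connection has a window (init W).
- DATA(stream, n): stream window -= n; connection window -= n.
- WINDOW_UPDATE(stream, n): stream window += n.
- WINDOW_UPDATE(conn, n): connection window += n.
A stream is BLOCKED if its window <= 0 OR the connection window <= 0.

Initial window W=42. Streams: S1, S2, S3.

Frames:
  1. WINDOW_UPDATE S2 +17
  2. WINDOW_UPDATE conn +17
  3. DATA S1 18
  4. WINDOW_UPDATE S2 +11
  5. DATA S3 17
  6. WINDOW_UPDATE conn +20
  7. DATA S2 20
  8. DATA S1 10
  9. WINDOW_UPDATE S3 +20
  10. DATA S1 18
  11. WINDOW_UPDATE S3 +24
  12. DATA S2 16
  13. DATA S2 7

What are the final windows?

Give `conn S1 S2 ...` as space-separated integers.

Op 1: conn=42 S1=42 S2=59 S3=42 blocked=[]
Op 2: conn=59 S1=42 S2=59 S3=42 blocked=[]
Op 3: conn=41 S1=24 S2=59 S3=42 blocked=[]
Op 4: conn=41 S1=24 S2=70 S3=42 blocked=[]
Op 5: conn=24 S1=24 S2=70 S3=25 blocked=[]
Op 6: conn=44 S1=24 S2=70 S3=25 blocked=[]
Op 7: conn=24 S1=24 S2=50 S3=25 blocked=[]
Op 8: conn=14 S1=14 S2=50 S3=25 blocked=[]
Op 9: conn=14 S1=14 S2=50 S3=45 blocked=[]
Op 10: conn=-4 S1=-4 S2=50 S3=45 blocked=[1, 2, 3]
Op 11: conn=-4 S1=-4 S2=50 S3=69 blocked=[1, 2, 3]
Op 12: conn=-20 S1=-4 S2=34 S3=69 blocked=[1, 2, 3]
Op 13: conn=-27 S1=-4 S2=27 S3=69 blocked=[1, 2, 3]

Answer: -27 -4 27 69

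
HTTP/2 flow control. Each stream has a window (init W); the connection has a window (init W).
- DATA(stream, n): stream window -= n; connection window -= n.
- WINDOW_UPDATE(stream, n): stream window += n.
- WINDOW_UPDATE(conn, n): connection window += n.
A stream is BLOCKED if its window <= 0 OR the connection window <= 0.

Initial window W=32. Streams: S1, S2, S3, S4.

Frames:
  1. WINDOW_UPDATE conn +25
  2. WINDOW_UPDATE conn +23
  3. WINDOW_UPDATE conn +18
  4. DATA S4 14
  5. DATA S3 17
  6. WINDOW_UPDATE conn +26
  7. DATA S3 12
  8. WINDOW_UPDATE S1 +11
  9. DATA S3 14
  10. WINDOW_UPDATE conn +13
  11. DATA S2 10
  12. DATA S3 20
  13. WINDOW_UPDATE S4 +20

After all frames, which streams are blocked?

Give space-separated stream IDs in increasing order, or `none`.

Op 1: conn=57 S1=32 S2=32 S3=32 S4=32 blocked=[]
Op 2: conn=80 S1=32 S2=32 S3=32 S4=32 blocked=[]
Op 3: conn=98 S1=32 S2=32 S3=32 S4=32 blocked=[]
Op 4: conn=84 S1=32 S2=32 S3=32 S4=18 blocked=[]
Op 5: conn=67 S1=32 S2=32 S3=15 S4=18 blocked=[]
Op 6: conn=93 S1=32 S2=32 S3=15 S4=18 blocked=[]
Op 7: conn=81 S1=32 S2=32 S3=3 S4=18 blocked=[]
Op 8: conn=81 S1=43 S2=32 S3=3 S4=18 blocked=[]
Op 9: conn=67 S1=43 S2=32 S3=-11 S4=18 blocked=[3]
Op 10: conn=80 S1=43 S2=32 S3=-11 S4=18 blocked=[3]
Op 11: conn=70 S1=43 S2=22 S3=-11 S4=18 blocked=[3]
Op 12: conn=50 S1=43 S2=22 S3=-31 S4=18 blocked=[3]
Op 13: conn=50 S1=43 S2=22 S3=-31 S4=38 blocked=[3]

Answer: S3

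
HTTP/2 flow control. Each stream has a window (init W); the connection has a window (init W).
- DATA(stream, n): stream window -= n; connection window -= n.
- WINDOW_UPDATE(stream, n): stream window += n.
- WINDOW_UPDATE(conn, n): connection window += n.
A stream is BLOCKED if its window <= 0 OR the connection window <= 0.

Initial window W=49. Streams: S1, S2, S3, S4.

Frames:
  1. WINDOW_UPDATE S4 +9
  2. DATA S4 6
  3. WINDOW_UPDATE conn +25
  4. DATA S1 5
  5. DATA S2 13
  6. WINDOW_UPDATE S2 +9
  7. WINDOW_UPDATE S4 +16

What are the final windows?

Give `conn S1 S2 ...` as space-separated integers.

Op 1: conn=49 S1=49 S2=49 S3=49 S4=58 blocked=[]
Op 2: conn=43 S1=49 S2=49 S3=49 S4=52 blocked=[]
Op 3: conn=68 S1=49 S2=49 S3=49 S4=52 blocked=[]
Op 4: conn=63 S1=44 S2=49 S3=49 S4=52 blocked=[]
Op 5: conn=50 S1=44 S2=36 S3=49 S4=52 blocked=[]
Op 6: conn=50 S1=44 S2=45 S3=49 S4=52 blocked=[]
Op 7: conn=50 S1=44 S2=45 S3=49 S4=68 blocked=[]

Answer: 50 44 45 49 68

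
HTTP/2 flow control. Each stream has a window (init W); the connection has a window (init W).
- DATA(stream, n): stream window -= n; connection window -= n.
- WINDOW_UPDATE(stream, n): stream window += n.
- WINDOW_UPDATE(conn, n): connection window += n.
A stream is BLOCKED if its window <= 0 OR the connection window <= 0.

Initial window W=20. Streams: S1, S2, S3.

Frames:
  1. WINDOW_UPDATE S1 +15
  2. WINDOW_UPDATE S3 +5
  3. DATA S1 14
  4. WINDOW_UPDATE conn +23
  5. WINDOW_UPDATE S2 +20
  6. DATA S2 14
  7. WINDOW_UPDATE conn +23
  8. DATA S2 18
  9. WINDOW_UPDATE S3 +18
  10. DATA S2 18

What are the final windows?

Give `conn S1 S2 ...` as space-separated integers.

Op 1: conn=20 S1=35 S2=20 S3=20 blocked=[]
Op 2: conn=20 S1=35 S2=20 S3=25 blocked=[]
Op 3: conn=6 S1=21 S2=20 S3=25 blocked=[]
Op 4: conn=29 S1=21 S2=20 S3=25 blocked=[]
Op 5: conn=29 S1=21 S2=40 S3=25 blocked=[]
Op 6: conn=15 S1=21 S2=26 S3=25 blocked=[]
Op 7: conn=38 S1=21 S2=26 S3=25 blocked=[]
Op 8: conn=20 S1=21 S2=8 S3=25 blocked=[]
Op 9: conn=20 S1=21 S2=8 S3=43 blocked=[]
Op 10: conn=2 S1=21 S2=-10 S3=43 blocked=[2]

Answer: 2 21 -10 43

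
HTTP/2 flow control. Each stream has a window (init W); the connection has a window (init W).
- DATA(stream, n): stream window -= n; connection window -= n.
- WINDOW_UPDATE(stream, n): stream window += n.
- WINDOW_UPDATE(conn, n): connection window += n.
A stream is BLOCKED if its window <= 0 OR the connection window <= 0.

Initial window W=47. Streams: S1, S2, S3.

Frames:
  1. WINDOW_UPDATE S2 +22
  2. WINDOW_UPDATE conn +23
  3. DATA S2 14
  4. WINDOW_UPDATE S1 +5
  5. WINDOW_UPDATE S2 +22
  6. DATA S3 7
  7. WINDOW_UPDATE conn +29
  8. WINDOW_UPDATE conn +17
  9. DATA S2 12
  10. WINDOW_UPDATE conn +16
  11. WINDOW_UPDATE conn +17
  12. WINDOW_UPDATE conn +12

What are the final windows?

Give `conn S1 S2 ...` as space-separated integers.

Op 1: conn=47 S1=47 S2=69 S3=47 blocked=[]
Op 2: conn=70 S1=47 S2=69 S3=47 blocked=[]
Op 3: conn=56 S1=47 S2=55 S3=47 blocked=[]
Op 4: conn=56 S1=52 S2=55 S3=47 blocked=[]
Op 5: conn=56 S1=52 S2=77 S3=47 blocked=[]
Op 6: conn=49 S1=52 S2=77 S3=40 blocked=[]
Op 7: conn=78 S1=52 S2=77 S3=40 blocked=[]
Op 8: conn=95 S1=52 S2=77 S3=40 blocked=[]
Op 9: conn=83 S1=52 S2=65 S3=40 blocked=[]
Op 10: conn=99 S1=52 S2=65 S3=40 blocked=[]
Op 11: conn=116 S1=52 S2=65 S3=40 blocked=[]
Op 12: conn=128 S1=52 S2=65 S3=40 blocked=[]

Answer: 128 52 65 40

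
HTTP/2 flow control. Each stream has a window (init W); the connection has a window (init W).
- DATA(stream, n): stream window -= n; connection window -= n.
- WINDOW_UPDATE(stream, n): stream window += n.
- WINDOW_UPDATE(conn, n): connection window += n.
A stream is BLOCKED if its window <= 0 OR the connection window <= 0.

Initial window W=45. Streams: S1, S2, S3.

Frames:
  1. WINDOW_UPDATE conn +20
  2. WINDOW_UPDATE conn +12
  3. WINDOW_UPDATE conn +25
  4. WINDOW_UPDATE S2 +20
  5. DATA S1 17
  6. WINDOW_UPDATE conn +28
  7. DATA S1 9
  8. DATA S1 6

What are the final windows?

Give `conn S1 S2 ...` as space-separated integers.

Op 1: conn=65 S1=45 S2=45 S3=45 blocked=[]
Op 2: conn=77 S1=45 S2=45 S3=45 blocked=[]
Op 3: conn=102 S1=45 S2=45 S3=45 blocked=[]
Op 4: conn=102 S1=45 S2=65 S3=45 blocked=[]
Op 5: conn=85 S1=28 S2=65 S3=45 blocked=[]
Op 6: conn=113 S1=28 S2=65 S3=45 blocked=[]
Op 7: conn=104 S1=19 S2=65 S3=45 blocked=[]
Op 8: conn=98 S1=13 S2=65 S3=45 blocked=[]

Answer: 98 13 65 45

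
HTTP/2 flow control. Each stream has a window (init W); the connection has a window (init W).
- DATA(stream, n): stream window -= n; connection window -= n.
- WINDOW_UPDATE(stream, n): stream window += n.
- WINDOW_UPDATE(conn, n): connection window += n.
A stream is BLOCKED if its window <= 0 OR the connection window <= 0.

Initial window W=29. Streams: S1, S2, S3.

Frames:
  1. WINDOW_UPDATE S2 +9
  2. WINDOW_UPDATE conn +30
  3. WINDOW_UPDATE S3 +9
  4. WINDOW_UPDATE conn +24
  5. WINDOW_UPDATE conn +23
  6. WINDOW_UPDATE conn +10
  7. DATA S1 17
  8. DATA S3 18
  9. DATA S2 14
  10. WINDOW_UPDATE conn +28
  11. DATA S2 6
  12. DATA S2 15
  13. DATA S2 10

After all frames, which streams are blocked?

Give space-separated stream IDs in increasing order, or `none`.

Answer: S2

Derivation:
Op 1: conn=29 S1=29 S2=38 S3=29 blocked=[]
Op 2: conn=59 S1=29 S2=38 S3=29 blocked=[]
Op 3: conn=59 S1=29 S2=38 S3=38 blocked=[]
Op 4: conn=83 S1=29 S2=38 S3=38 blocked=[]
Op 5: conn=106 S1=29 S2=38 S3=38 blocked=[]
Op 6: conn=116 S1=29 S2=38 S3=38 blocked=[]
Op 7: conn=99 S1=12 S2=38 S3=38 blocked=[]
Op 8: conn=81 S1=12 S2=38 S3=20 blocked=[]
Op 9: conn=67 S1=12 S2=24 S3=20 blocked=[]
Op 10: conn=95 S1=12 S2=24 S3=20 blocked=[]
Op 11: conn=89 S1=12 S2=18 S3=20 blocked=[]
Op 12: conn=74 S1=12 S2=3 S3=20 blocked=[]
Op 13: conn=64 S1=12 S2=-7 S3=20 blocked=[2]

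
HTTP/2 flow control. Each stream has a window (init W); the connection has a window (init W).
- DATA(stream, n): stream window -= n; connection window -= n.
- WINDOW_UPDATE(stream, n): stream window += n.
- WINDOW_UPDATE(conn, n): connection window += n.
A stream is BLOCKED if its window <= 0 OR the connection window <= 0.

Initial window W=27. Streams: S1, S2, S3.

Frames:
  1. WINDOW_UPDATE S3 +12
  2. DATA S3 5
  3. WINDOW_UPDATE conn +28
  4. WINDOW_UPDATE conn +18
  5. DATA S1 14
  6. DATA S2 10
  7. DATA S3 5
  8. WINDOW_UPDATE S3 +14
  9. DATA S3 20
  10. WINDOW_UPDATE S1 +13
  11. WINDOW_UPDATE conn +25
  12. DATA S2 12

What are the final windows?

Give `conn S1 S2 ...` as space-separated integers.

Answer: 32 26 5 23

Derivation:
Op 1: conn=27 S1=27 S2=27 S3=39 blocked=[]
Op 2: conn=22 S1=27 S2=27 S3=34 blocked=[]
Op 3: conn=50 S1=27 S2=27 S3=34 blocked=[]
Op 4: conn=68 S1=27 S2=27 S3=34 blocked=[]
Op 5: conn=54 S1=13 S2=27 S3=34 blocked=[]
Op 6: conn=44 S1=13 S2=17 S3=34 blocked=[]
Op 7: conn=39 S1=13 S2=17 S3=29 blocked=[]
Op 8: conn=39 S1=13 S2=17 S3=43 blocked=[]
Op 9: conn=19 S1=13 S2=17 S3=23 blocked=[]
Op 10: conn=19 S1=26 S2=17 S3=23 blocked=[]
Op 11: conn=44 S1=26 S2=17 S3=23 blocked=[]
Op 12: conn=32 S1=26 S2=5 S3=23 blocked=[]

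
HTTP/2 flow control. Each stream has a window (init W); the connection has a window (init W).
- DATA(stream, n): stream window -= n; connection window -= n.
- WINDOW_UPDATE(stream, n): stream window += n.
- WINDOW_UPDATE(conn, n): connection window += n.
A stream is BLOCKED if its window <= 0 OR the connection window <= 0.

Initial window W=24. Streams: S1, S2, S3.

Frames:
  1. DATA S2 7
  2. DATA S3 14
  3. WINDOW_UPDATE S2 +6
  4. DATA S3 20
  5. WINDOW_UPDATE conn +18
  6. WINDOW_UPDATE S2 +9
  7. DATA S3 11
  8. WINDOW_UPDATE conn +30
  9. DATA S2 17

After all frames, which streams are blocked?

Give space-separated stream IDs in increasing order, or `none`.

Op 1: conn=17 S1=24 S2=17 S3=24 blocked=[]
Op 2: conn=3 S1=24 S2=17 S3=10 blocked=[]
Op 3: conn=3 S1=24 S2=23 S3=10 blocked=[]
Op 4: conn=-17 S1=24 S2=23 S3=-10 blocked=[1, 2, 3]
Op 5: conn=1 S1=24 S2=23 S3=-10 blocked=[3]
Op 6: conn=1 S1=24 S2=32 S3=-10 blocked=[3]
Op 7: conn=-10 S1=24 S2=32 S3=-21 blocked=[1, 2, 3]
Op 8: conn=20 S1=24 S2=32 S3=-21 blocked=[3]
Op 9: conn=3 S1=24 S2=15 S3=-21 blocked=[3]

Answer: S3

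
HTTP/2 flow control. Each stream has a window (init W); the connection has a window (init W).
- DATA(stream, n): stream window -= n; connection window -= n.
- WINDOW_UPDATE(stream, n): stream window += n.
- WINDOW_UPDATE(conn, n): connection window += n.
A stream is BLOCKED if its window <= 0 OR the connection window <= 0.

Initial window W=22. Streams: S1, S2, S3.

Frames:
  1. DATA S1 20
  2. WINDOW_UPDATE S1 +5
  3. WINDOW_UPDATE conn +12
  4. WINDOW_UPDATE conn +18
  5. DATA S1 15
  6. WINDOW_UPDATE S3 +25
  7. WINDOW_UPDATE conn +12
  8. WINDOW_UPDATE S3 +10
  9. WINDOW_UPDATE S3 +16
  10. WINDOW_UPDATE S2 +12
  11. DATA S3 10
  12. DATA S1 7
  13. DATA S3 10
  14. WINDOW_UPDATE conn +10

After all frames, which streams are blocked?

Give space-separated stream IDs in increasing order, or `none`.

Answer: S1

Derivation:
Op 1: conn=2 S1=2 S2=22 S3=22 blocked=[]
Op 2: conn=2 S1=7 S2=22 S3=22 blocked=[]
Op 3: conn=14 S1=7 S2=22 S3=22 blocked=[]
Op 4: conn=32 S1=7 S2=22 S3=22 blocked=[]
Op 5: conn=17 S1=-8 S2=22 S3=22 blocked=[1]
Op 6: conn=17 S1=-8 S2=22 S3=47 blocked=[1]
Op 7: conn=29 S1=-8 S2=22 S3=47 blocked=[1]
Op 8: conn=29 S1=-8 S2=22 S3=57 blocked=[1]
Op 9: conn=29 S1=-8 S2=22 S3=73 blocked=[1]
Op 10: conn=29 S1=-8 S2=34 S3=73 blocked=[1]
Op 11: conn=19 S1=-8 S2=34 S3=63 blocked=[1]
Op 12: conn=12 S1=-15 S2=34 S3=63 blocked=[1]
Op 13: conn=2 S1=-15 S2=34 S3=53 blocked=[1]
Op 14: conn=12 S1=-15 S2=34 S3=53 blocked=[1]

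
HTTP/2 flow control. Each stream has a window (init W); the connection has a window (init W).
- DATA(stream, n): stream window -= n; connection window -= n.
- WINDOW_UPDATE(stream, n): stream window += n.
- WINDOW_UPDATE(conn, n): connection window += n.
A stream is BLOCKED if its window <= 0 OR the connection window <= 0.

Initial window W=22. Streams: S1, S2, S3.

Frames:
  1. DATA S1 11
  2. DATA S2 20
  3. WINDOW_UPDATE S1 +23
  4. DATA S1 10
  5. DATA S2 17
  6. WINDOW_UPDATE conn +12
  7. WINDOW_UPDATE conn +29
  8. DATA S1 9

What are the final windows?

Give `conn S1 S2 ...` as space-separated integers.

Op 1: conn=11 S1=11 S2=22 S3=22 blocked=[]
Op 2: conn=-9 S1=11 S2=2 S3=22 blocked=[1, 2, 3]
Op 3: conn=-9 S1=34 S2=2 S3=22 blocked=[1, 2, 3]
Op 4: conn=-19 S1=24 S2=2 S3=22 blocked=[1, 2, 3]
Op 5: conn=-36 S1=24 S2=-15 S3=22 blocked=[1, 2, 3]
Op 6: conn=-24 S1=24 S2=-15 S3=22 blocked=[1, 2, 3]
Op 7: conn=5 S1=24 S2=-15 S3=22 blocked=[2]
Op 8: conn=-4 S1=15 S2=-15 S3=22 blocked=[1, 2, 3]

Answer: -4 15 -15 22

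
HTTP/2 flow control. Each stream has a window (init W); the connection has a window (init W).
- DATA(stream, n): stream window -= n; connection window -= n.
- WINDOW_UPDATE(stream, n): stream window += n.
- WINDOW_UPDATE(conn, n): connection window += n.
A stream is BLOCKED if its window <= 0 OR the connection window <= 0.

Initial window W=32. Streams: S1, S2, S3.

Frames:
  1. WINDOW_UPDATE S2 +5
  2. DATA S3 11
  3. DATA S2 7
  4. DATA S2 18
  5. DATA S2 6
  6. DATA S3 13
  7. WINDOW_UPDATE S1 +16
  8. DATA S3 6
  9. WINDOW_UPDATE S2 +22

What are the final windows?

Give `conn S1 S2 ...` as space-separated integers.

Op 1: conn=32 S1=32 S2=37 S3=32 blocked=[]
Op 2: conn=21 S1=32 S2=37 S3=21 blocked=[]
Op 3: conn=14 S1=32 S2=30 S3=21 blocked=[]
Op 4: conn=-4 S1=32 S2=12 S3=21 blocked=[1, 2, 3]
Op 5: conn=-10 S1=32 S2=6 S3=21 blocked=[1, 2, 3]
Op 6: conn=-23 S1=32 S2=6 S3=8 blocked=[1, 2, 3]
Op 7: conn=-23 S1=48 S2=6 S3=8 blocked=[1, 2, 3]
Op 8: conn=-29 S1=48 S2=6 S3=2 blocked=[1, 2, 3]
Op 9: conn=-29 S1=48 S2=28 S3=2 blocked=[1, 2, 3]

Answer: -29 48 28 2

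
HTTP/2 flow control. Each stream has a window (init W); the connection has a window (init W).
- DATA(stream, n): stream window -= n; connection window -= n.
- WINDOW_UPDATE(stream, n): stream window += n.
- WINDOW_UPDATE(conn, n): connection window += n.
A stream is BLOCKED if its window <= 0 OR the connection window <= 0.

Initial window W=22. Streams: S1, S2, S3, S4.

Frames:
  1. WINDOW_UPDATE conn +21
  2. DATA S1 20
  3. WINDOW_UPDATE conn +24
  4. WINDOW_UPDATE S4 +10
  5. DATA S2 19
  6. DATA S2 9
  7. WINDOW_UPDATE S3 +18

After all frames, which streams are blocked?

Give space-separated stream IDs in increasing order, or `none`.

Op 1: conn=43 S1=22 S2=22 S3=22 S4=22 blocked=[]
Op 2: conn=23 S1=2 S2=22 S3=22 S4=22 blocked=[]
Op 3: conn=47 S1=2 S2=22 S3=22 S4=22 blocked=[]
Op 4: conn=47 S1=2 S2=22 S3=22 S4=32 blocked=[]
Op 5: conn=28 S1=2 S2=3 S3=22 S4=32 blocked=[]
Op 6: conn=19 S1=2 S2=-6 S3=22 S4=32 blocked=[2]
Op 7: conn=19 S1=2 S2=-6 S3=40 S4=32 blocked=[2]

Answer: S2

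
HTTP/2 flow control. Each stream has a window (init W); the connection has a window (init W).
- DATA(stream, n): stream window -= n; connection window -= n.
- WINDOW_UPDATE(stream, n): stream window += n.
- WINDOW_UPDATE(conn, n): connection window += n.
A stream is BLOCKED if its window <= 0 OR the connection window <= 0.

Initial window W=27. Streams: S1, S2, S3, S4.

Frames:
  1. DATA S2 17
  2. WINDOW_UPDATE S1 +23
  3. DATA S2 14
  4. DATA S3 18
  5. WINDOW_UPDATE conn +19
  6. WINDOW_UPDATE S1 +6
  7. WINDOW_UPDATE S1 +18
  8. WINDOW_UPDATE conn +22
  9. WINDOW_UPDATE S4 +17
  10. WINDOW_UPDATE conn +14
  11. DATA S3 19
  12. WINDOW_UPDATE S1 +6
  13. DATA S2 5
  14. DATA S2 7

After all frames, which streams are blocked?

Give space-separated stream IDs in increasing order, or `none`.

Answer: S2 S3

Derivation:
Op 1: conn=10 S1=27 S2=10 S3=27 S4=27 blocked=[]
Op 2: conn=10 S1=50 S2=10 S3=27 S4=27 blocked=[]
Op 3: conn=-4 S1=50 S2=-4 S3=27 S4=27 blocked=[1, 2, 3, 4]
Op 4: conn=-22 S1=50 S2=-4 S3=9 S4=27 blocked=[1, 2, 3, 4]
Op 5: conn=-3 S1=50 S2=-4 S3=9 S4=27 blocked=[1, 2, 3, 4]
Op 6: conn=-3 S1=56 S2=-4 S3=9 S4=27 blocked=[1, 2, 3, 4]
Op 7: conn=-3 S1=74 S2=-4 S3=9 S4=27 blocked=[1, 2, 3, 4]
Op 8: conn=19 S1=74 S2=-4 S3=9 S4=27 blocked=[2]
Op 9: conn=19 S1=74 S2=-4 S3=9 S4=44 blocked=[2]
Op 10: conn=33 S1=74 S2=-4 S3=9 S4=44 blocked=[2]
Op 11: conn=14 S1=74 S2=-4 S3=-10 S4=44 blocked=[2, 3]
Op 12: conn=14 S1=80 S2=-4 S3=-10 S4=44 blocked=[2, 3]
Op 13: conn=9 S1=80 S2=-9 S3=-10 S4=44 blocked=[2, 3]
Op 14: conn=2 S1=80 S2=-16 S3=-10 S4=44 blocked=[2, 3]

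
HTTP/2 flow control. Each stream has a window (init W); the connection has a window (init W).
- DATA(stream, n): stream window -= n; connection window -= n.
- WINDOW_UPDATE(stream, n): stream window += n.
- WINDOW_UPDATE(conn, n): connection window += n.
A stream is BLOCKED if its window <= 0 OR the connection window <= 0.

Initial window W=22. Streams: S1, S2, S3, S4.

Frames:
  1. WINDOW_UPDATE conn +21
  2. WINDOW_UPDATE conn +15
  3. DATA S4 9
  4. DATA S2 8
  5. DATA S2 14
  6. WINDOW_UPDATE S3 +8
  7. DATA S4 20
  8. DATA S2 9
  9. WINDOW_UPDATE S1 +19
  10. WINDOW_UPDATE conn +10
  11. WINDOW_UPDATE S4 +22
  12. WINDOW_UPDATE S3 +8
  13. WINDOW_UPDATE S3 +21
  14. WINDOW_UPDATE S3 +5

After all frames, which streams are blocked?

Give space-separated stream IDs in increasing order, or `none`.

Answer: S2

Derivation:
Op 1: conn=43 S1=22 S2=22 S3=22 S4=22 blocked=[]
Op 2: conn=58 S1=22 S2=22 S3=22 S4=22 blocked=[]
Op 3: conn=49 S1=22 S2=22 S3=22 S4=13 blocked=[]
Op 4: conn=41 S1=22 S2=14 S3=22 S4=13 blocked=[]
Op 5: conn=27 S1=22 S2=0 S3=22 S4=13 blocked=[2]
Op 6: conn=27 S1=22 S2=0 S3=30 S4=13 blocked=[2]
Op 7: conn=7 S1=22 S2=0 S3=30 S4=-7 blocked=[2, 4]
Op 8: conn=-2 S1=22 S2=-9 S3=30 S4=-7 blocked=[1, 2, 3, 4]
Op 9: conn=-2 S1=41 S2=-9 S3=30 S4=-7 blocked=[1, 2, 3, 4]
Op 10: conn=8 S1=41 S2=-9 S3=30 S4=-7 blocked=[2, 4]
Op 11: conn=8 S1=41 S2=-9 S3=30 S4=15 blocked=[2]
Op 12: conn=8 S1=41 S2=-9 S3=38 S4=15 blocked=[2]
Op 13: conn=8 S1=41 S2=-9 S3=59 S4=15 blocked=[2]
Op 14: conn=8 S1=41 S2=-9 S3=64 S4=15 blocked=[2]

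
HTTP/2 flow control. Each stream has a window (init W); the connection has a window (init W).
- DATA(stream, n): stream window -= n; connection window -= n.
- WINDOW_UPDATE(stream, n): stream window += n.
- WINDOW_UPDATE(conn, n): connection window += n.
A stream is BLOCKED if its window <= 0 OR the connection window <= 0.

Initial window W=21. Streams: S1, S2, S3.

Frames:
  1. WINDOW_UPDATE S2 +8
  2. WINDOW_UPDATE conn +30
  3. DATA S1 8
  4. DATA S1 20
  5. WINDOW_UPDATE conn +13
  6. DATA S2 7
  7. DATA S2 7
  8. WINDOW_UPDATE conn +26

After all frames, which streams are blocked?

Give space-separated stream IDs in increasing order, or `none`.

Answer: S1

Derivation:
Op 1: conn=21 S1=21 S2=29 S3=21 blocked=[]
Op 2: conn=51 S1=21 S2=29 S3=21 blocked=[]
Op 3: conn=43 S1=13 S2=29 S3=21 blocked=[]
Op 4: conn=23 S1=-7 S2=29 S3=21 blocked=[1]
Op 5: conn=36 S1=-7 S2=29 S3=21 blocked=[1]
Op 6: conn=29 S1=-7 S2=22 S3=21 blocked=[1]
Op 7: conn=22 S1=-7 S2=15 S3=21 blocked=[1]
Op 8: conn=48 S1=-7 S2=15 S3=21 blocked=[1]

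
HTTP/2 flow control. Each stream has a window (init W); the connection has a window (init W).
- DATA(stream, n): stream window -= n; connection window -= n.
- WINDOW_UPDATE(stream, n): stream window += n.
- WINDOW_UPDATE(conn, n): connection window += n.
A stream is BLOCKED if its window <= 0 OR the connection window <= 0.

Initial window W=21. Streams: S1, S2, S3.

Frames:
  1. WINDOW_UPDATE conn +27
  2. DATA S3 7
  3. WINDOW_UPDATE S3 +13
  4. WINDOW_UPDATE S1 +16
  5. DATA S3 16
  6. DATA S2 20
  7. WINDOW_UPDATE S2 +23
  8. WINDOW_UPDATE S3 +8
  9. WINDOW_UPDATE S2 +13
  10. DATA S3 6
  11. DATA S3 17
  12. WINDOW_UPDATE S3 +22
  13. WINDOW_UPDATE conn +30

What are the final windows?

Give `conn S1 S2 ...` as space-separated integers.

Answer: 12 37 37 18

Derivation:
Op 1: conn=48 S1=21 S2=21 S3=21 blocked=[]
Op 2: conn=41 S1=21 S2=21 S3=14 blocked=[]
Op 3: conn=41 S1=21 S2=21 S3=27 blocked=[]
Op 4: conn=41 S1=37 S2=21 S3=27 blocked=[]
Op 5: conn=25 S1=37 S2=21 S3=11 blocked=[]
Op 6: conn=5 S1=37 S2=1 S3=11 blocked=[]
Op 7: conn=5 S1=37 S2=24 S3=11 blocked=[]
Op 8: conn=5 S1=37 S2=24 S3=19 blocked=[]
Op 9: conn=5 S1=37 S2=37 S3=19 blocked=[]
Op 10: conn=-1 S1=37 S2=37 S3=13 blocked=[1, 2, 3]
Op 11: conn=-18 S1=37 S2=37 S3=-4 blocked=[1, 2, 3]
Op 12: conn=-18 S1=37 S2=37 S3=18 blocked=[1, 2, 3]
Op 13: conn=12 S1=37 S2=37 S3=18 blocked=[]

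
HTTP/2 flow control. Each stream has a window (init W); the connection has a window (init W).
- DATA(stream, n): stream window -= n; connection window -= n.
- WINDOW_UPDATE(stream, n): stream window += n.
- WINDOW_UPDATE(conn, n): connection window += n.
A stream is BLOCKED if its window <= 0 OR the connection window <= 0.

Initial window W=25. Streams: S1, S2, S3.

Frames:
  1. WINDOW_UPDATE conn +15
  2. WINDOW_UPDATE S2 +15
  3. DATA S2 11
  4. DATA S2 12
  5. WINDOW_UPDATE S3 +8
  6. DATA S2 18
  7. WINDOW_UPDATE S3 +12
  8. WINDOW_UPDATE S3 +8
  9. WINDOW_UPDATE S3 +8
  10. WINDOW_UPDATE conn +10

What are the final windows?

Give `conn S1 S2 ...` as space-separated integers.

Op 1: conn=40 S1=25 S2=25 S3=25 blocked=[]
Op 2: conn=40 S1=25 S2=40 S3=25 blocked=[]
Op 3: conn=29 S1=25 S2=29 S3=25 blocked=[]
Op 4: conn=17 S1=25 S2=17 S3=25 blocked=[]
Op 5: conn=17 S1=25 S2=17 S3=33 blocked=[]
Op 6: conn=-1 S1=25 S2=-1 S3=33 blocked=[1, 2, 3]
Op 7: conn=-1 S1=25 S2=-1 S3=45 blocked=[1, 2, 3]
Op 8: conn=-1 S1=25 S2=-1 S3=53 blocked=[1, 2, 3]
Op 9: conn=-1 S1=25 S2=-1 S3=61 blocked=[1, 2, 3]
Op 10: conn=9 S1=25 S2=-1 S3=61 blocked=[2]

Answer: 9 25 -1 61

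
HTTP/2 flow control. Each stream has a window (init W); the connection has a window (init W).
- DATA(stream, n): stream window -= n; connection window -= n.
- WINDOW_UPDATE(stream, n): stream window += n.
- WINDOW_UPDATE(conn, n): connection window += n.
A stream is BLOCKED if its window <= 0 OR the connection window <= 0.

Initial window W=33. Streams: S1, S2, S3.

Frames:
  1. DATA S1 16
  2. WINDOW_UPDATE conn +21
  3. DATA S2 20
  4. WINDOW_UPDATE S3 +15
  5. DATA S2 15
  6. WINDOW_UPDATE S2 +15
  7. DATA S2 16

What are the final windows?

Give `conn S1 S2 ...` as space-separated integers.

Answer: -13 17 -3 48

Derivation:
Op 1: conn=17 S1=17 S2=33 S3=33 blocked=[]
Op 2: conn=38 S1=17 S2=33 S3=33 blocked=[]
Op 3: conn=18 S1=17 S2=13 S3=33 blocked=[]
Op 4: conn=18 S1=17 S2=13 S3=48 blocked=[]
Op 5: conn=3 S1=17 S2=-2 S3=48 blocked=[2]
Op 6: conn=3 S1=17 S2=13 S3=48 blocked=[]
Op 7: conn=-13 S1=17 S2=-3 S3=48 blocked=[1, 2, 3]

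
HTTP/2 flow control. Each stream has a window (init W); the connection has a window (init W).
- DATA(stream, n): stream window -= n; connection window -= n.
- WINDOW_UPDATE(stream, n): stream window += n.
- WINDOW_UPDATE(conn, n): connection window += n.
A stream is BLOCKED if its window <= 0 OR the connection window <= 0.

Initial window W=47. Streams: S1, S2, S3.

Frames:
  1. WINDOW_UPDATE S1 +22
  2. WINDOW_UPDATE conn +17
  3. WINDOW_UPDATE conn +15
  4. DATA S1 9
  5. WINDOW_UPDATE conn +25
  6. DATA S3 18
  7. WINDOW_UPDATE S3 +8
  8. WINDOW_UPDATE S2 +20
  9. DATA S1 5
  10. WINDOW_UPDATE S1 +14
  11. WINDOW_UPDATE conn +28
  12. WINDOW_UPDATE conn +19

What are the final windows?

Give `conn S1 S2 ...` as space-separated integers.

Op 1: conn=47 S1=69 S2=47 S3=47 blocked=[]
Op 2: conn=64 S1=69 S2=47 S3=47 blocked=[]
Op 3: conn=79 S1=69 S2=47 S3=47 blocked=[]
Op 4: conn=70 S1=60 S2=47 S3=47 blocked=[]
Op 5: conn=95 S1=60 S2=47 S3=47 blocked=[]
Op 6: conn=77 S1=60 S2=47 S3=29 blocked=[]
Op 7: conn=77 S1=60 S2=47 S3=37 blocked=[]
Op 8: conn=77 S1=60 S2=67 S3=37 blocked=[]
Op 9: conn=72 S1=55 S2=67 S3=37 blocked=[]
Op 10: conn=72 S1=69 S2=67 S3=37 blocked=[]
Op 11: conn=100 S1=69 S2=67 S3=37 blocked=[]
Op 12: conn=119 S1=69 S2=67 S3=37 blocked=[]

Answer: 119 69 67 37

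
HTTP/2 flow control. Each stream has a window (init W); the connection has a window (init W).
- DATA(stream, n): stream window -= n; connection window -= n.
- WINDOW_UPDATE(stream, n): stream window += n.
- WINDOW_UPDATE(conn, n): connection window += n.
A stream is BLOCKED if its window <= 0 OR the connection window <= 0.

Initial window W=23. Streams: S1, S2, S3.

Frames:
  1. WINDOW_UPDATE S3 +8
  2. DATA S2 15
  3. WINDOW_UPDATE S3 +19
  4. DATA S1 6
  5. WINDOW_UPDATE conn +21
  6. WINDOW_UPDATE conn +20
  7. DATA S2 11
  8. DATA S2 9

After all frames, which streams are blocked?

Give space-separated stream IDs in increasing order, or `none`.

Op 1: conn=23 S1=23 S2=23 S3=31 blocked=[]
Op 2: conn=8 S1=23 S2=8 S3=31 blocked=[]
Op 3: conn=8 S1=23 S2=8 S3=50 blocked=[]
Op 4: conn=2 S1=17 S2=8 S3=50 blocked=[]
Op 5: conn=23 S1=17 S2=8 S3=50 blocked=[]
Op 6: conn=43 S1=17 S2=8 S3=50 blocked=[]
Op 7: conn=32 S1=17 S2=-3 S3=50 blocked=[2]
Op 8: conn=23 S1=17 S2=-12 S3=50 blocked=[2]

Answer: S2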